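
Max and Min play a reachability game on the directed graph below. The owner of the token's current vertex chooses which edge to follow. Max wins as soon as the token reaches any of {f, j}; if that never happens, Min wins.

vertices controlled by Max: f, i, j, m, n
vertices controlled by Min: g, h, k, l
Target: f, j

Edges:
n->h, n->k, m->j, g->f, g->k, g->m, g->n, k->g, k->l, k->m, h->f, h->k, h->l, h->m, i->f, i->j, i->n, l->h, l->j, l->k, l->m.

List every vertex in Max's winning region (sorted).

A0 = {f, j}
A1: add {i, m} — i (Max) has i→f; m (Max) has m→j.
A2 = A1; e.g. g (Min) can still go to k. Fixed point.
Max's winning region = {f, i, j, m}.

f, i, j, m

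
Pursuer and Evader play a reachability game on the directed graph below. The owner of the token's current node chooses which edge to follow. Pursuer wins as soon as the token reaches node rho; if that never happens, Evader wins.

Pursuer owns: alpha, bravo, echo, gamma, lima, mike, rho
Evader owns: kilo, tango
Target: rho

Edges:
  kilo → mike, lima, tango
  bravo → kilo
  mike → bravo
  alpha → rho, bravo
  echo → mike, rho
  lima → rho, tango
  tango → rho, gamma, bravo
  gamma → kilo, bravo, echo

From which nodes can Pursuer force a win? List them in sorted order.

alpha, echo, gamma, lima, rho

A0 = {rho}
A1: add {alpha, echo, lima} — lima (Pursuer) has lima→rho; alpha (Pursuer) has alpha→rho; echo (Pursuer) has echo→rho.
A2: add {gamma} — gamma (Pursuer) has gamma→echo.
A3 = A2; e.g. mike (Pursuer) has no edge into A2. Fixed point.
Pursuer's winning region = {alpha, echo, gamma, lima, rho}.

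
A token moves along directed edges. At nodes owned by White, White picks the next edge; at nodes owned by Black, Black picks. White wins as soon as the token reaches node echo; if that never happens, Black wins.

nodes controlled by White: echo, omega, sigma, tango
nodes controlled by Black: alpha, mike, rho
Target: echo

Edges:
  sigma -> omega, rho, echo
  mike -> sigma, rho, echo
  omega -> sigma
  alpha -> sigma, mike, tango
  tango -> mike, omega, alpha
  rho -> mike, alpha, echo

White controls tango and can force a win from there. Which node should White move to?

A0 = {echo}
A1: add {sigma} — sigma (White) has sigma→echo.
A2: add {omega} — omega (White) has omega→sigma.
A3: add {tango} — tango (White) has tango→omega.
A4 = A3; e.g. mike (Black) can still go to rho. Fixed point.
From tango, successor omega is in the attractor (rank 2); the other successors alpha, mike are not.

omega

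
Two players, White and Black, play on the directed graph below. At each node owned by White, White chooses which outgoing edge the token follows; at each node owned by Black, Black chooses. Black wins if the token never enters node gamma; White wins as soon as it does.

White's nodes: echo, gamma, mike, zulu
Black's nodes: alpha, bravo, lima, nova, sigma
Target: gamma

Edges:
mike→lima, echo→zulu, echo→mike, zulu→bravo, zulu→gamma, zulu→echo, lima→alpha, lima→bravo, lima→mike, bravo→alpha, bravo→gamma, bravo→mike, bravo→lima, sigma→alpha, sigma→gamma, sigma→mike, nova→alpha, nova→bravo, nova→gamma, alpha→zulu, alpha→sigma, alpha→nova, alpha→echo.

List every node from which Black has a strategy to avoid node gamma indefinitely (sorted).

alpha, bravo, lima, mike, nova, sigma

A0 = {gamma}
A1: add {zulu} — zulu (White) has zulu→gamma.
A2: add {echo} — echo (White) has echo→zulu.
A3 = A2; e.g. alpha (Black) can still go to sigma. Fixed point.
White's attractor = {echo, gamma, zulu}; Black avoids the target exactly from the complement.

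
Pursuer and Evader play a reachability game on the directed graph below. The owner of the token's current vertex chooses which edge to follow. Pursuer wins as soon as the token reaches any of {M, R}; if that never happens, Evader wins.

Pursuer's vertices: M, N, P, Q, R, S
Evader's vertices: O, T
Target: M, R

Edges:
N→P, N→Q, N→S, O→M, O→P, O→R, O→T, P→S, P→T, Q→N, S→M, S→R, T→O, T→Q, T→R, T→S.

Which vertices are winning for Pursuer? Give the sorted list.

M, N, P, Q, R, S

A0 = {M, R}
A1: add {S} — S (Pursuer) has S→M.
A2: add {N, P} — N (Pursuer) has N→S; P (Pursuer) has P→S.
A3: add {Q} — Q (Pursuer) has Q→N.
A4 = A3; e.g. O (Evader) can still go to T. Fixed point.
Pursuer's winning region = {M, N, P, Q, R, S}.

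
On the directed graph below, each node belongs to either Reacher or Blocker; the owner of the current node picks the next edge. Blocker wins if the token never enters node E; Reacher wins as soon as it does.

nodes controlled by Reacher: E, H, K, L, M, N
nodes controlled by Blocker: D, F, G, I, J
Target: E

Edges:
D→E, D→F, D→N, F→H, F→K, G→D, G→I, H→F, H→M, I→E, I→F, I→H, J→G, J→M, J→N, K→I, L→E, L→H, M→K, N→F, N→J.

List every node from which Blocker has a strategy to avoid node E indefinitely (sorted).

A0 = {E}
A1: add {L} — L (Reacher) has L→E.
A2 = A1; e.g. D (Blocker) can still go to F. Fixed point.
Reacher's attractor = {E, L}; Blocker avoids the target exactly from the complement.

D, F, G, H, I, J, K, M, N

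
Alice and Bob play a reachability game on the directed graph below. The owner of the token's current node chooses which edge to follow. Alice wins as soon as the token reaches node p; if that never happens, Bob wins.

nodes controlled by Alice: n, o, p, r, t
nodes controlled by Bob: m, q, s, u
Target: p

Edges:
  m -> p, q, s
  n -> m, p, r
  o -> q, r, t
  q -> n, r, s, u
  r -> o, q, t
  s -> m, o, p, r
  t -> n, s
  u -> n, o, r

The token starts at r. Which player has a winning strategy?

A0 = {p}
A1: add {n} — n (Alice) has n→p.
A2: add {t} — t (Alice) has t→n.
A3: add {o, r} — o (Alice) has o→t; r (Alice) has r→t.
r ∈ A3, so Alice can force the target.

Alice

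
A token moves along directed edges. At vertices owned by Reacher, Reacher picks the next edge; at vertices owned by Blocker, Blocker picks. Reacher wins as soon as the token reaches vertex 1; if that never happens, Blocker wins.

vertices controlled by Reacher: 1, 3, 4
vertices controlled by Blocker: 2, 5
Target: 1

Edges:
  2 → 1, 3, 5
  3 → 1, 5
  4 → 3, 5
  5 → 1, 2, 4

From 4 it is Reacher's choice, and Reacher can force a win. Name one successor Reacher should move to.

A0 = {1}
A1: add {3} — 3 (Reacher) has 3→1.
A2: add {4} — 4 (Reacher) has 4→3.
A3 = A2; e.g. 2 (Blocker) can still go to 5. Fixed point.
From 4, successor 3 is in the attractor (rank 1); the other successor 5 is not.

3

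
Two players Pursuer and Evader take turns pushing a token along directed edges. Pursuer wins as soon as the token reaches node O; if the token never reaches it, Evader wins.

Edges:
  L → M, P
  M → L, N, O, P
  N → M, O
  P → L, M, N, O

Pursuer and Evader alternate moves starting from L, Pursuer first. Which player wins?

Track states (vertex, player-to-move).
A0 = {(O,Pursuer), (O,Evader)}
A1: add {(M,Pursuer), (N,Pursuer), (P,Pursuer)}.
A2: add {(L,Evader), (N,Evader)}.
A3 = A2; e.g. (L,Pursuer) stays out. (L,Pursuer) never enters ⇒ Evader avoids the target.

Evader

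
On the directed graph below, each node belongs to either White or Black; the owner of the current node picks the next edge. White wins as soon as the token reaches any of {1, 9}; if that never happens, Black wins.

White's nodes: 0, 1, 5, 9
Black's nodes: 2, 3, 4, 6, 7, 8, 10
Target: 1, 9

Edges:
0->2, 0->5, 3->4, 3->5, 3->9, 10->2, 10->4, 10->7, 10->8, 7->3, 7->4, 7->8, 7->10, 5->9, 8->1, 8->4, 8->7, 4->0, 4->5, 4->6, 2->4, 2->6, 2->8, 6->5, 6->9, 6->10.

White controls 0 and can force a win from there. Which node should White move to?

5

A0 = {1, 9}
A1: add {5} — 5 (White) has 5→9.
A2: add {0} — 0 (White) has 0→5.
A3 = A2; e.g. 2 (Black) can still go to 4. Fixed point.
From 0, successor 5 is in the attractor (rank 1); the other successor 2 is not.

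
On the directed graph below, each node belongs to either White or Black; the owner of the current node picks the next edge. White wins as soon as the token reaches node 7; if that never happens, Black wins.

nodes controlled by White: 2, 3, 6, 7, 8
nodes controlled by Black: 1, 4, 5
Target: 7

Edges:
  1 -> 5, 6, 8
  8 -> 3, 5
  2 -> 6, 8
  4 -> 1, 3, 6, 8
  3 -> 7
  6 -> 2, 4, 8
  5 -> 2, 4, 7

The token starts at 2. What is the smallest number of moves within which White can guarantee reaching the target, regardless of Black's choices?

A0 = {7}
A1: add {3} — 3 (White) has 3→7.
A2: add {8} — 8 (White) has 8→3.
A3: add {2, 6} — 2 (White) has 2→8; 6 (White) has 6→8.
A4 = A3; e.g. 1 (Black) can still go to 5. Fixed point.
2 enters the attractor at level 3, so White can force the target in 3 moves from there.

3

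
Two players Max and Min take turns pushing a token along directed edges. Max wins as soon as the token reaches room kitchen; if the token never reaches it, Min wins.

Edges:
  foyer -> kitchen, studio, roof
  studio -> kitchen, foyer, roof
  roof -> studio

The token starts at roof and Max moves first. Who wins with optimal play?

Track states (vertex, player-to-move).
A0 = {(kitchen,Max), (kitchen,Min)}
A1: add {(foyer,Max), (studio,Max)}.
A2: add {(roof,Min)}.
A3 = A2; e.g. (foyer,Min) stays out. (roof,Max) never enters ⇒ Min avoids the target.

Min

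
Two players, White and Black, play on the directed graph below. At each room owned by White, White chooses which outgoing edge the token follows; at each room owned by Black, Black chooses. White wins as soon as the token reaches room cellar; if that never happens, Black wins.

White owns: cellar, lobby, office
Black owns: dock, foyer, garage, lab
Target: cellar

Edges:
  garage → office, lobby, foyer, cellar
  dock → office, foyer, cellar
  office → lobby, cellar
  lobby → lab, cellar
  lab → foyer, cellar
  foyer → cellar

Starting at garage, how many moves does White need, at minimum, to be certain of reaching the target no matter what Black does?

A0 = {cellar}
A1: add {foyer, lobby, office} — office (White) has office→cellar; lobby (White) has lobby→cellar; foyer (Black): all of {cellar} already in.
A2: add {dock, garage, lab} — garage (Black): all of {office, lobby, foyer, cellar} already in; dock (Black): all of {office, foyer, cellar} already in; lab (Black): all of {foyer, cellar} already in.
A2 = all vertices. Fixed point.
garage enters the attractor at level 2, so White can force the target in 2 moves from there.

2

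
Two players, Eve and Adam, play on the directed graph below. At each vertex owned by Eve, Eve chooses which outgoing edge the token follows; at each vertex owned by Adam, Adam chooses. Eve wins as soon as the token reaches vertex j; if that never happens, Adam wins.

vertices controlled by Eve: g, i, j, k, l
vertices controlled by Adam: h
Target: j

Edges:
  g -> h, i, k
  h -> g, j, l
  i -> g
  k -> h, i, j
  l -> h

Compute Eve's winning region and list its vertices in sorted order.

A0 = {j}
A1: add {k} — k (Eve) has k→j.
A2: add {g} — g (Eve) has g→k.
A3: add {i} — i (Eve) has i→g.
A4 = A3; e.g. h (Adam) can still go to l. Fixed point.
Eve's winning region = {g, i, j, k}.

g, i, j, k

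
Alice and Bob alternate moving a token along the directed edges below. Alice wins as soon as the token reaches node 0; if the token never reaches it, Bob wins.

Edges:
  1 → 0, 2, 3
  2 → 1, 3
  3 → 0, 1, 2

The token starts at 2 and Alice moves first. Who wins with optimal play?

Bob

Track states (vertex, player-to-move).
A0 = {(0,Alice), (0,Bob)}
A1: add {(1,Alice), (3,Alice)}.
A2: add {(2,Bob)}.
A3 = A2; e.g. (1,Bob) stays out. (2,Alice) never enters ⇒ Bob avoids the target.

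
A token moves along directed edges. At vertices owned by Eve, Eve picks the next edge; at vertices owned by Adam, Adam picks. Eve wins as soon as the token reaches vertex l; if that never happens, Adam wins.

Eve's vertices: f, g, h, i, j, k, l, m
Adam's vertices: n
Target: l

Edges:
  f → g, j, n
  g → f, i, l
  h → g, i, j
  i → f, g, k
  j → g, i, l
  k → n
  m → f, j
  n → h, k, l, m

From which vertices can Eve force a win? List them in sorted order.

f, g, h, i, j, l, m

A0 = {l}
A1: add {g, j} — g (Eve) has g→l; j (Eve) has j→l.
A2: add {f, h, i, m} — f (Eve) has f→g; h (Eve) has h→g; i (Eve) has i→g; m (Eve) has m→j.
A3 = A2; e.g. k (Eve) has no edge into A2. Fixed point.
Eve's winning region = {f, g, h, i, j, l, m}.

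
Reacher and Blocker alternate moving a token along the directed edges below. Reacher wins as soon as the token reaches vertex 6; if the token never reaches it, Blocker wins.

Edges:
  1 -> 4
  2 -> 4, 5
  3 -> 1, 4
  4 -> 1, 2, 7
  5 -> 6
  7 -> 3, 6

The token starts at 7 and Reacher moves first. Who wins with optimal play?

Reacher

Track states (vertex, player-to-move).
A0 = {(6,Reacher), (6,Blocker)}
A1: add {(5,Reacher), (5,Blocker), (7,Reacher)}.
(7,Reacher) ∈ A1 ⇒ Reacher forces the target.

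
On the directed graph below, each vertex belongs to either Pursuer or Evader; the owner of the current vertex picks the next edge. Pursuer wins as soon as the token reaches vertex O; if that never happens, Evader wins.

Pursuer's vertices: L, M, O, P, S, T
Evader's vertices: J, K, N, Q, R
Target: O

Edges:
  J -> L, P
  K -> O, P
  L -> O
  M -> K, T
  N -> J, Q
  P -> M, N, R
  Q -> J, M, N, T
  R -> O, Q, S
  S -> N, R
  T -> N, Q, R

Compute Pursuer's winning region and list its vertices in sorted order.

A0 = {O}
A1: add {L} — L (Pursuer) has L→O.
A2 = A1; e.g. J (Evader) can still go to P. Fixed point.
Pursuer's winning region = {L, O}.

L, O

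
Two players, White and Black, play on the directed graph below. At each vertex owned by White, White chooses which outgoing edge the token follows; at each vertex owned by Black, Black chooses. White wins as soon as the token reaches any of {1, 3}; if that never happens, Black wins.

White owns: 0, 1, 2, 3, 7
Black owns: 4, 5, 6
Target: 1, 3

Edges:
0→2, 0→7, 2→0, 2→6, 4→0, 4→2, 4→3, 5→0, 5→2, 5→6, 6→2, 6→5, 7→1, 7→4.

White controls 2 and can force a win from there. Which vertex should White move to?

0

A0 = {1, 3}
A1: add {7} — 7 (White) has 7→1.
A2: add {0} — 0 (White) has 0→7.
A3: add {2} — 2 (White) has 2→0.
A4: add {4} — 4 (Black): all of {0, 2, 3} already in.
A5 = A4; e.g. 5 (Black) can still go to 6. Fixed point.
From 2, successor 0 is in the attractor (rank 2); the other successor 6 is not.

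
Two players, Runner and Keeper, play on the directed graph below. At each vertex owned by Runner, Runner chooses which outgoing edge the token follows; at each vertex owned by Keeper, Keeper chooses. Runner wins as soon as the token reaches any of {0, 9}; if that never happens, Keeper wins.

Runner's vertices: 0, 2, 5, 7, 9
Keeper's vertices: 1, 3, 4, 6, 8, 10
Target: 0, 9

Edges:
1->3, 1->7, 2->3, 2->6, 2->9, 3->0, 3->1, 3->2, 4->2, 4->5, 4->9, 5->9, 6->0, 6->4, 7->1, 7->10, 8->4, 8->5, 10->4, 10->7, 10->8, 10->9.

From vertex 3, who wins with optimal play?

Keeper

A0 = {0, 9}
A1: add {2, 5} — 2 (Runner) has 2→9; 5 (Runner) has 5→9.
A2: add {4} — 4 (Keeper): all of {2, 5, 9} already in.
A3: add {6, 8} — 6 (Keeper): all of {0, 4} already in; 8 (Keeper): all of {4, 5} already in.
A4 = A3; e.g. 1 (Keeper) can still go to 3. Fixed point.
3 never enters the attractor, so Keeper can avoid the target forever.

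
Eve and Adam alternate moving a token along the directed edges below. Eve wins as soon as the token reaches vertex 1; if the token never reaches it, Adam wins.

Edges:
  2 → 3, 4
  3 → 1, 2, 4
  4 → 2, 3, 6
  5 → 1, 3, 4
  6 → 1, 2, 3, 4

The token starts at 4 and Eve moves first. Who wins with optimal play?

Track states (vertex, player-to-move).
A0 = {(1,Eve), (1,Adam)}
A1: add {(3,Eve), (5,Eve), (6,Eve)}.
A2 = A1; e.g. (2,Eve) stays out. (4,Eve) never enters ⇒ Adam avoids the target.

Adam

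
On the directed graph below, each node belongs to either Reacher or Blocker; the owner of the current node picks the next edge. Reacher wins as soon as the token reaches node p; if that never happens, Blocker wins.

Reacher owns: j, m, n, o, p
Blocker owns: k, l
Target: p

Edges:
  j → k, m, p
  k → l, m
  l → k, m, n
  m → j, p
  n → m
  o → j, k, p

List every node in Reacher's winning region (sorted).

j, m, n, o, p

A0 = {p}
A1: add {j, m, o} — j (Reacher) has j→p; m (Reacher) has m→p; o (Reacher) has o→p.
A2: add {n} — n (Reacher) has n→m.
A3 = A2; e.g. k (Blocker) can still go to l. Fixed point.
Reacher's winning region = {j, m, n, o, p}.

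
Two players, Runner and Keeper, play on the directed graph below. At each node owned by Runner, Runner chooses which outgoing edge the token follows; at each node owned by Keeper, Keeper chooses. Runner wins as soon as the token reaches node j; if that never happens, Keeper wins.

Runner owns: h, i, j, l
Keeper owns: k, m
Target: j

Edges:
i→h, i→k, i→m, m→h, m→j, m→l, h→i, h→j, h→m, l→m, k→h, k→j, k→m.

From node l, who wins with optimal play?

Keeper

A0 = {j}
A1: add {h} — h (Runner) has h→j.
A2: add {i} — i (Runner) has i→h.
A3 = A2; e.g. k (Keeper) can still go to m. Fixed point.
l never enters the attractor, so Keeper can avoid the target forever.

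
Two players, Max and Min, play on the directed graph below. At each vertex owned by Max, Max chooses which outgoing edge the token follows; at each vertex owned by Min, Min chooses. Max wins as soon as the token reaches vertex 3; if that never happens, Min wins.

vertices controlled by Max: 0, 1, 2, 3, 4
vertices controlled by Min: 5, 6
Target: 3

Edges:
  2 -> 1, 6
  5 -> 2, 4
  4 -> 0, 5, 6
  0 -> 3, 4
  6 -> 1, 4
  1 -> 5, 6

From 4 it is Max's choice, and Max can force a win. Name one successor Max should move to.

0

A0 = {3}
A1: add {0} — 0 (Max) has 0→3.
A2: add {4} — 4 (Max) has 4→0.
A3 = A2; e.g. 1 (Max) has no edge into A2. Fixed point.
From 4, successor 0 is in the attractor (rank 1); the other successors 5, 6 are not.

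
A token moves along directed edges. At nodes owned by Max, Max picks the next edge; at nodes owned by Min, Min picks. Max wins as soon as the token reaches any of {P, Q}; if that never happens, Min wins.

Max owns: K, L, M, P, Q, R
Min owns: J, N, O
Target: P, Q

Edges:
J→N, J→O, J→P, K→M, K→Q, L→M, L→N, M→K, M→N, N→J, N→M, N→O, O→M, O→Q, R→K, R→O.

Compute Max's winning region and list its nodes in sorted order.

A0 = {P, Q}
A1: add {K} — K (Max) has K→Q.
A2: add {M, R} — M (Max) has M→K; R (Max) has R→K.
A3: add {L, O} — L (Max) has L→M; O (Min): all of {M, Q} already in.
A4 = A3; e.g. J (Min) can still go to N. Fixed point.
Max's winning region = {K, L, M, O, P, Q, R}.

K, L, M, O, P, Q, R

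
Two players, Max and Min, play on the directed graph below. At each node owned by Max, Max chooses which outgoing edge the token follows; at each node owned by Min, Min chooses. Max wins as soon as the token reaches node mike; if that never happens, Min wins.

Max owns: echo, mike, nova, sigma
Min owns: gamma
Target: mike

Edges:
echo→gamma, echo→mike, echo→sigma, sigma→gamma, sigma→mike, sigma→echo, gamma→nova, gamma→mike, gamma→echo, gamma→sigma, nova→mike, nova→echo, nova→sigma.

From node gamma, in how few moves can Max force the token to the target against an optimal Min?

A0 = {mike}
A1: add {echo, nova, sigma} — nova (Max) has nova→mike; echo (Max) has echo→mike; sigma (Max) has sigma→mike.
A2: add {gamma} — gamma (Min): all of {nova, mike, echo, sigma} already in.
A2 = all vertices. Fixed point.
gamma enters the attractor at level 2, so Max can force the target in 2 moves from there.

2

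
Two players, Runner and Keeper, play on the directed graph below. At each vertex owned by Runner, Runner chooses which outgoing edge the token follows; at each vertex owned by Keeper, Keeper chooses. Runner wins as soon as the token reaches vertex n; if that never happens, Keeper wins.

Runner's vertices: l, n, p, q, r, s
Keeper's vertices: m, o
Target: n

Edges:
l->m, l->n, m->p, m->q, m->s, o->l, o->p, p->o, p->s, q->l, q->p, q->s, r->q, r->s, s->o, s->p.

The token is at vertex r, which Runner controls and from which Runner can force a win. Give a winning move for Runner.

q

A0 = {n}
A1: add {l} — l (Runner) has l→n.
A2: add {q} — q (Runner) has q→l.
A3: add {r} — r (Runner) has r→q.
A4 = A3; e.g. m (Keeper) can still go to p. Fixed point.
From r, successor q is in the attractor (rank 2); the other successor s is not.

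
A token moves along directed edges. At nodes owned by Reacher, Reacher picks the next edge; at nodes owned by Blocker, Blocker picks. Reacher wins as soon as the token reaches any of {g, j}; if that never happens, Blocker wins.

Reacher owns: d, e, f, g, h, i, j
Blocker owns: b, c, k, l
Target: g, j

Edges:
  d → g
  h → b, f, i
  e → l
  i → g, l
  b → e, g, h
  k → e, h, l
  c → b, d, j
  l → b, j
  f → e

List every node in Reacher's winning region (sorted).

A0 = {g, j}
A1: add {d, i} — d (Reacher) has d→g; i (Reacher) has i→g.
A2: add {h} — h (Reacher) has h→i.
A3 = A2; e.g. b (Blocker) can still go to e. Fixed point.
Reacher's winning region = {d, g, h, i, j}.

d, g, h, i, j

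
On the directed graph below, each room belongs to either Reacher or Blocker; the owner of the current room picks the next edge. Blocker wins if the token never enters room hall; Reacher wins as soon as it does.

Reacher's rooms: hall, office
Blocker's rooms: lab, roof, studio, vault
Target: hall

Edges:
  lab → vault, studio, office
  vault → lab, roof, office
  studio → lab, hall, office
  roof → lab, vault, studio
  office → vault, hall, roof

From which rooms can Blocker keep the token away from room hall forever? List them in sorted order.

A0 = {hall}
A1: add {office} — office (Reacher) has office→hall.
A2 = A1; e.g. lab (Blocker) can still go to vault. Fixed point.
Reacher's attractor = {hall, office}; Blocker avoids the target exactly from the complement.

lab, roof, studio, vault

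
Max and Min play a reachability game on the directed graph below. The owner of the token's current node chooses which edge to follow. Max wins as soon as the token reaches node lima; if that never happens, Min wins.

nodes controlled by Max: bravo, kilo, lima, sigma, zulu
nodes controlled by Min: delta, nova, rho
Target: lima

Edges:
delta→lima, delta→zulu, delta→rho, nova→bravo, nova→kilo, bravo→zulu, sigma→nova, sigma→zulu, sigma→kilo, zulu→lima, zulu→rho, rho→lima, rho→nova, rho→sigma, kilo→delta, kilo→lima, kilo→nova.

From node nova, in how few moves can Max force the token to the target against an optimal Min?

A0 = {lima}
A1: add {kilo, zulu} — zulu (Max) has zulu→lima; kilo (Max) has kilo→lima.
A2: add {bravo, sigma} — bravo (Max) has bravo→zulu; sigma (Max) has sigma→zulu.
A3: add {nova} — nova (Min): all of {bravo, kilo} already in.
nova enters the attractor at level 3, so Max can force the target in 3 moves from there.

3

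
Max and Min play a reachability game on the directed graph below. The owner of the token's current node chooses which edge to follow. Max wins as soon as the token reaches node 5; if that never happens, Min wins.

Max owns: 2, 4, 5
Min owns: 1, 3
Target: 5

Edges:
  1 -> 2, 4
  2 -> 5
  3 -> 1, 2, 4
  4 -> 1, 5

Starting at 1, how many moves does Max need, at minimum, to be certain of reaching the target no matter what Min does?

A0 = {5}
A1: add {2, 4} — 2 (Max) has 2→5; 4 (Max) has 4→5.
A2: add {1} — 1 (Min): all of {2, 4} already in.
1 enters the attractor at level 2, so Max can force the target in 2 moves from there.

2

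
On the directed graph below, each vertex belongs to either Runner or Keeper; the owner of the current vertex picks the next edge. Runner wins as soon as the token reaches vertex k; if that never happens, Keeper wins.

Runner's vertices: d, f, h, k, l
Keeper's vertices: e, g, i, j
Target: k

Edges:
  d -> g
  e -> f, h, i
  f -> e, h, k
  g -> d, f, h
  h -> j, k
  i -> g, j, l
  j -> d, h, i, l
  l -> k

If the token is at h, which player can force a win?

Runner

A0 = {k}
A1: add {f, h, l} — f (Runner) has f→k; h (Runner) has h→k; l (Runner) has l→k.
A2 = A1; e.g. d (Runner) has no edge into A1. Fixed point.
h ∈ A1, so Runner can force the target.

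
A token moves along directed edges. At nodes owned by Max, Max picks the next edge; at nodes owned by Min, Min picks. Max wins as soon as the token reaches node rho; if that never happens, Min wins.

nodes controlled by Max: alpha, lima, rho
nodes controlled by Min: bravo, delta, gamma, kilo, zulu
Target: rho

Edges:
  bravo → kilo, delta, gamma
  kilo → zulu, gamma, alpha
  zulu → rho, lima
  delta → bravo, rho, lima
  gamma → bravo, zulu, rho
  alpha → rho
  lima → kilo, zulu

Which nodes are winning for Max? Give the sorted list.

A0 = {rho}
A1: add {alpha} — alpha (Max) has alpha→rho.
A2 = A1; e.g. bravo (Min) can still go to kilo. Fixed point.
Max's winning region = {alpha, rho}.

alpha, rho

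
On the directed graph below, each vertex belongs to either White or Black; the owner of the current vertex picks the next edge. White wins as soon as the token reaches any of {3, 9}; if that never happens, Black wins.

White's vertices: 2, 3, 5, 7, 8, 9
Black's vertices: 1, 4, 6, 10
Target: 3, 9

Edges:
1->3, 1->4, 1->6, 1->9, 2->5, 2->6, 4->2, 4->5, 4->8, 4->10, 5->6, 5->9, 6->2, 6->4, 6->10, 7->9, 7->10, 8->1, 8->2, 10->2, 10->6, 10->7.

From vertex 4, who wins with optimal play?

Black

A0 = {3, 9}
A1: add {5, 7} — 5 (White) has 5→9; 7 (White) has 7→9.
A2: add {2} — 2 (White) has 2→5.
A3: add {8} — 8 (White) has 8→2.
A4 = A3; e.g. 1 (Black) can still go to 4. Fixed point.
4 never enters the attractor, so Black can avoid the target forever.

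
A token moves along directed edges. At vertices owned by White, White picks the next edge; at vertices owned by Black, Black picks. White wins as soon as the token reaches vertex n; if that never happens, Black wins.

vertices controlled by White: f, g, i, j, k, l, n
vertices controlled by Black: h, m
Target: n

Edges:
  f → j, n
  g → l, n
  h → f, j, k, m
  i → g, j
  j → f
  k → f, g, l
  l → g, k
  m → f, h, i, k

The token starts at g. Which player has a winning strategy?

White

A0 = {n}
A1: add {f, g} — f (White) has f→n; g (White) has g→n.
g ∈ A1, so White can force the target.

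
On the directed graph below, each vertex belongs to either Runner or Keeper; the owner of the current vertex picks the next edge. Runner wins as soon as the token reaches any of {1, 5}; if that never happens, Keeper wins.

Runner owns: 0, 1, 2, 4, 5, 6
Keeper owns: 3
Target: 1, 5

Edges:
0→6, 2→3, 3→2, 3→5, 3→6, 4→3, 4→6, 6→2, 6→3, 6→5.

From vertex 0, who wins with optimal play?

Runner

A0 = {1, 5}
A1: add {6} — 6 (Runner) has 6→5.
A2: add {0, 4} — 0 (Runner) has 0→6; 4 (Runner) has 4→6.
A3 = A2; e.g. 2 (Runner) has no edge into A2. Fixed point.
0 ∈ A2, so Runner can force the target.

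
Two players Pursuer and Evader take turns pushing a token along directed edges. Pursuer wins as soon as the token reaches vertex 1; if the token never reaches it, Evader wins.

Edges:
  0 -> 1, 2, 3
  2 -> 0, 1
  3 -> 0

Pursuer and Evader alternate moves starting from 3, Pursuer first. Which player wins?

Track states (vertex, player-to-move).
A0 = {(1,Pursuer), (1,Evader)}
A1: add {(0,Pursuer), (2,Pursuer)}.
A2: add {(2,Evader), (3,Evader)}.
A3 = A2; e.g. (0,Evader) stays out. (3,Pursuer) never enters ⇒ Evader avoids the target.

Evader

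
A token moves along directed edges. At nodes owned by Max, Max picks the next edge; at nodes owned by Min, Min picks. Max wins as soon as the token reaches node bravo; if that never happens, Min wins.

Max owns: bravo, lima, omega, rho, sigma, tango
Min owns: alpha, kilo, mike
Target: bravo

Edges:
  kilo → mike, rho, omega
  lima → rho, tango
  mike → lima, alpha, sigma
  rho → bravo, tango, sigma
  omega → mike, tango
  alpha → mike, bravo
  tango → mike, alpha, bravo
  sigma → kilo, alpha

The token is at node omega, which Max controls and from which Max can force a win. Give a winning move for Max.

A0 = {bravo}
A1: add {rho, tango} — rho (Max) has rho→bravo; tango (Max) has tango→bravo.
A2: add {lima, omega} — lima (Max) has lima→rho; omega (Max) has omega→tango.
A3 = A2; e.g. kilo (Min) can still go to mike. Fixed point.
From omega, successor tango is in the attractor (rank 1); the other successor mike is not.

tango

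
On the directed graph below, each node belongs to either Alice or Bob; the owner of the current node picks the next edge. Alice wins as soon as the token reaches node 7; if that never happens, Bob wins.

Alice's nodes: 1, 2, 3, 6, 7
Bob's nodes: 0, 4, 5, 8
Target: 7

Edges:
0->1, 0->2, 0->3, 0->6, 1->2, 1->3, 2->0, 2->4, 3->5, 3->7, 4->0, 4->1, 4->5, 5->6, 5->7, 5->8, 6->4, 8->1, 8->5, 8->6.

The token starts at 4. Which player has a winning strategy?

A0 = {7}
A1: add {3} — 3 (Alice) has 3→7.
A2: add {1} — 1 (Alice) has 1→3.
A3 = A2; e.g. 0 (Bob) can still go to 2. Fixed point.
4 never enters the attractor, so Bob can avoid the target forever.

Bob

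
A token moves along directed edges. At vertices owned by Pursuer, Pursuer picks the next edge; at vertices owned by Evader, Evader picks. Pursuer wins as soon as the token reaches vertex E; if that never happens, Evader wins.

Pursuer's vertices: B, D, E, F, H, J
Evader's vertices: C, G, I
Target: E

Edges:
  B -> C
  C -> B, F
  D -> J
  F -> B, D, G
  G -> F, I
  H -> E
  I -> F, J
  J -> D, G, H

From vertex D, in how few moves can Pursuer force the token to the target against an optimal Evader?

3

A0 = {E}
A1: add {H} — H (Pursuer) has H→E.
A2: add {J} — J (Pursuer) has J→H.
A3: add {D} — D (Pursuer) has D→J.
D enters the attractor at level 3, so Pursuer can force the target in 3 moves from there.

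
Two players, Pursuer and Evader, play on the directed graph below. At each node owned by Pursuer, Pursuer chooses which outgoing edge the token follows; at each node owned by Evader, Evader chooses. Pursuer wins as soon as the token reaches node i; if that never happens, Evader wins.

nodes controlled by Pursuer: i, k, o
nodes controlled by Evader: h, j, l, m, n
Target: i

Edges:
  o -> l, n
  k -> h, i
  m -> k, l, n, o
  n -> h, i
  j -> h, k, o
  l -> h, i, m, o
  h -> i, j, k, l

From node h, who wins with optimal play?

A0 = {i}
A1: add {k} — k (Pursuer) has k→i.
A2 = A1; e.g. h (Evader) can still go to j. Fixed point.
h never enters the attractor, so Evader can avoid the target forever.

Evader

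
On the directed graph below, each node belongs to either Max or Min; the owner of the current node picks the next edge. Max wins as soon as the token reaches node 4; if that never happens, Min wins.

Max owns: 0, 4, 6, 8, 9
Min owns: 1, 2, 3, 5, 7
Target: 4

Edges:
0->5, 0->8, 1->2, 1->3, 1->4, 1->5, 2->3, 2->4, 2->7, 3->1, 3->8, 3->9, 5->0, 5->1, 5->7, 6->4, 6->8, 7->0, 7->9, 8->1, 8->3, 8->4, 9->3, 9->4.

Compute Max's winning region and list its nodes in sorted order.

0, 4, 6, 7, 8, 9

A0 = {4}
A1: add {6, 8, 9} — 6 (Max) has 6→4; 8 (Max) has 8→4; 9 (Max) has 9→4.
A2: add {0} — 0 (Max) has 0→8.
A3: add {7} — 7 (Min): all of {0, 9} already in.
A4 = A3; e.g. 1 (Min) can still go to 2. Fixed point.
Max's winning region = {0, 4, 6, 7, 8, 9}.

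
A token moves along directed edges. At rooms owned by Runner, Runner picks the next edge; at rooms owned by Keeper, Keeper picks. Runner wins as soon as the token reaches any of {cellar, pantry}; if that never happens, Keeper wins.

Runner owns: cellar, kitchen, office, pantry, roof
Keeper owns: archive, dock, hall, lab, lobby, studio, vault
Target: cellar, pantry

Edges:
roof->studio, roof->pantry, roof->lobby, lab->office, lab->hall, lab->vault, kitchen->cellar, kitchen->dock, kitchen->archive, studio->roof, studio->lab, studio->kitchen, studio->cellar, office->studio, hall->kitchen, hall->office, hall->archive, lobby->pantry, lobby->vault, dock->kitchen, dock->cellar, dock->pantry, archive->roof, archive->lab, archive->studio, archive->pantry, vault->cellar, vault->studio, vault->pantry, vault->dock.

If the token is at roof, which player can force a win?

A0 = {cellar, pantry}
A1: add {kitchen, roof} — roof (Runner) has roof→pantry; kitchen (Runner) has kitchen→cellar.
roof ∈ A1, so Runner can force the target.

Runner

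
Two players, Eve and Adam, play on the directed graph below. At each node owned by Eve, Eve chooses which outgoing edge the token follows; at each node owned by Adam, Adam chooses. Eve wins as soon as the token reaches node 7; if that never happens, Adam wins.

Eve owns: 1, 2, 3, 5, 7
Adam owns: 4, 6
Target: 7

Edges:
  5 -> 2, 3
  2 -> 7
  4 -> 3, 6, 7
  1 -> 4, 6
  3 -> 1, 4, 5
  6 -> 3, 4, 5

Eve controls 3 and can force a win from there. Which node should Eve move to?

A0 = {7}
A1: add {2} — 2 (Eve) has 2→7.
A2: add {5} — 5 (Eve) has 5→2.
A3: add {3} — 3 (Eve) has 3→5.
A4 = A3; e.g. 1 (Eve) has no edge into A3. Fixed point.
From 3, successor 5 is in the attractor (rank 2); the other successors 1, 4 are not.

5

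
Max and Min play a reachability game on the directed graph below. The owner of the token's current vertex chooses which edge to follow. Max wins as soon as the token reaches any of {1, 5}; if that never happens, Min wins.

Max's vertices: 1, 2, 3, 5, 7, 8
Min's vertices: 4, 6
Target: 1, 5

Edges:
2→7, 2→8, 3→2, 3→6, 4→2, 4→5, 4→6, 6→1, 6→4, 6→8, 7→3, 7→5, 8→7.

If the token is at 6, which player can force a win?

A0 = {1, 5}
A1: add {7} — 7 (Max) has 7→5.
A2: add {2, 8} — 2 (Max) has 2→7; 8 (Max) has 8→7.
A3: add {3} — 3 (Max) has 3→2.
A4 = A3; e.g. 4 (Min) can still go to 6. Fixed point.
6 never enters the attractor, so Min can avoid the target forever.

Min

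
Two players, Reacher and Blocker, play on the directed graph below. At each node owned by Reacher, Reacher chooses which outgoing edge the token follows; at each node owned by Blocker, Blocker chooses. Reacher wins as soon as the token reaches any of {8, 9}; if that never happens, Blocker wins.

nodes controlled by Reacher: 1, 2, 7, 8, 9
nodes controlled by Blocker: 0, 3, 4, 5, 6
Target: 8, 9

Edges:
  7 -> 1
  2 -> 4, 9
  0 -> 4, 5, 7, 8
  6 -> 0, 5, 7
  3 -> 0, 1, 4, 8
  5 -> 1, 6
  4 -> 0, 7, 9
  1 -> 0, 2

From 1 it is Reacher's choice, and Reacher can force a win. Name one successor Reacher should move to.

2

A0 = {8, 9}
A1: add {2} — 2 (Reacher) has 2→9.
A2: add {1} — 1 (Reacher) has 1→2.
A3: add {7} — 7 (Reacher) has 7→1.
A4 = A3; e.g. 0 (Blocker) can still go to 4. Fixed point.
From 1, successor 2 is in the attractor (rank 1); the other successor 0 is not.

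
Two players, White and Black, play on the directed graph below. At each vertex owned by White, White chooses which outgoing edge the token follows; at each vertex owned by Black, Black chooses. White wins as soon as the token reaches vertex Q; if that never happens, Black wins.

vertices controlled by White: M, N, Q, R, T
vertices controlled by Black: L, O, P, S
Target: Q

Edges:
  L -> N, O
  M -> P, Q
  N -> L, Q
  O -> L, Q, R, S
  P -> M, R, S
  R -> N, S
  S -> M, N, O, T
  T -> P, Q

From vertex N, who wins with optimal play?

White

A0 = {Q}
A1: add {M, N, T} — M (White) has M→Q; N (White) has N→Q; T (White) has T→Q.
N ∈ A1, so White can force the target.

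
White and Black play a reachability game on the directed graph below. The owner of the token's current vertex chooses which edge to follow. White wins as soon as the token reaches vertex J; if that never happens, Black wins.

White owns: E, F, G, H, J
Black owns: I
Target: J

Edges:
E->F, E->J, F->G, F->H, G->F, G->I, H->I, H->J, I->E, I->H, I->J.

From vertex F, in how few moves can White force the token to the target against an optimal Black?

2

A0 = {J}
A1: add {E, H} — E (White) has E→J; H (White) has H→J.
A2: add {F, I} — F (White) has F→H; I (Black): all of {E, H, J} already in.
F enters the attractor at level 2, so White can force the target in 2 moves from there.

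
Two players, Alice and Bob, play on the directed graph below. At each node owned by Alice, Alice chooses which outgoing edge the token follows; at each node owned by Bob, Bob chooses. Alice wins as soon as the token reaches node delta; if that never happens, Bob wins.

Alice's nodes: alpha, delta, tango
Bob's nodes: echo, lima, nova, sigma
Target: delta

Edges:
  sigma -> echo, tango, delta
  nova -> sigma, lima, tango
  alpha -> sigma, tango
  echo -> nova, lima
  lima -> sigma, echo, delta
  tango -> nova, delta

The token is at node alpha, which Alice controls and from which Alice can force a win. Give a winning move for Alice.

A0 = {delta}
A1: add {tango} — tango (Alice) has tango→delta.
A2: add {alpha} — alpha (Alice) has alpha→tango.
A3 = A2; e.g. sigma (Bob) can still go to echo. Fixed point.
From alpha, successor tango is in the attractor (rank 1); the other successor sigma is not.

tango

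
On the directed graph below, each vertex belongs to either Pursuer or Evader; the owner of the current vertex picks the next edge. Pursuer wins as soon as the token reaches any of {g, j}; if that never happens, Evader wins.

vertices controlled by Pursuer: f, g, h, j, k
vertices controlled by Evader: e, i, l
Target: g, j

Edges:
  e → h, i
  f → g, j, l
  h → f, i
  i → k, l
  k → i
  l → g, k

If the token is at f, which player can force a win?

A0 = {g, j}
A1: add {f} — f (Pursuer) has f→g.
f ∈ A1, so Pursuer can force the target.

Pursuer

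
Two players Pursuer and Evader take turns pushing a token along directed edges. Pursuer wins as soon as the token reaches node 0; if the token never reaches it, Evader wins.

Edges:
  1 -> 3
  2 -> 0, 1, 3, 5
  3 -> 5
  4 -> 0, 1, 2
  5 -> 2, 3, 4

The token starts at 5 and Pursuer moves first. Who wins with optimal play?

Track states (vertex, player-to-move).
A0 = {(0,Pursuer), (0,Evader)}
A1: add {(2,Pursuer), (4,Pursuer)}.
A2 = A1; e.g. (1,Pursuer) stays out. (5,Pursuer) never enters ⇒ Evader avoids the target.

Evader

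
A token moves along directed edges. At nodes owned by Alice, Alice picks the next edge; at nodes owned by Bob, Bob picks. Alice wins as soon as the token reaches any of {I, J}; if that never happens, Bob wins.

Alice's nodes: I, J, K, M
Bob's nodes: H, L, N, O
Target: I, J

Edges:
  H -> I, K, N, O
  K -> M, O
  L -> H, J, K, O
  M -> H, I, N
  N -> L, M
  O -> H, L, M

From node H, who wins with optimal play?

Bob

A0 = {I, J}
A1: add {M} — M (Alice) has M→I.
A2: add {K} — K (Alice) has K→M.
A3 = A2; e.g. H (Bob) can still go to N. Fixed point.
H never enters the attractor, so Bob can avoid the target forever.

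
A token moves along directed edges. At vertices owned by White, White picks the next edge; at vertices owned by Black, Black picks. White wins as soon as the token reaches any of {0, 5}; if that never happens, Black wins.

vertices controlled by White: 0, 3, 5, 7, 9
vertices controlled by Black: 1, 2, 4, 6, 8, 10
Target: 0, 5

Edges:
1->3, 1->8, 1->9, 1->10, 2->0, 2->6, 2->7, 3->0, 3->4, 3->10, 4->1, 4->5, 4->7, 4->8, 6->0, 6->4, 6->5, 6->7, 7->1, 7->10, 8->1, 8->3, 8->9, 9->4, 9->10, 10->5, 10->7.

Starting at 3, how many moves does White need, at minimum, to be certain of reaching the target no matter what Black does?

A0 = {0, 5}
A1: add {3} — 3 (White) has 3→0.
A2 = A1; e.g. 1 (Black) can still go to 8. Fixed point.
3 enters the attractor at level 1, so White can force the target in 1 move from there.

1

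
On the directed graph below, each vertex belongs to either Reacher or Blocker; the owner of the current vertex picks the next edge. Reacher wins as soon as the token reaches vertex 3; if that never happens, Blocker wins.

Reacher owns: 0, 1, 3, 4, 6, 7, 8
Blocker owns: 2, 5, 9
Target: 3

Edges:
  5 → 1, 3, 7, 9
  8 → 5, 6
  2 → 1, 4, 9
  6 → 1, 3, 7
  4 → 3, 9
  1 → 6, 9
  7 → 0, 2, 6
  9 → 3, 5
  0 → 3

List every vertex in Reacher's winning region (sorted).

A0 = {3}
A1: add {0, 4, 6} — 0 (Reacher) has 0→3; 4 (Reacher) has 4→3; 6 (Reacher) has 6→3.
A2: add {1, 7, 8} — 1 (Reacher) has 1→6; 7 (Reacher) has 7→0; 8 (Reacher) has 8→6.
A3 = A2; e.g. 2 (Blocker) can still go to 9. Fixed point.
Reacher's winning region = {0, 1, 3, 4, 6, 7, 8}.

0, 1, 3, 4, 6, 7, 8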